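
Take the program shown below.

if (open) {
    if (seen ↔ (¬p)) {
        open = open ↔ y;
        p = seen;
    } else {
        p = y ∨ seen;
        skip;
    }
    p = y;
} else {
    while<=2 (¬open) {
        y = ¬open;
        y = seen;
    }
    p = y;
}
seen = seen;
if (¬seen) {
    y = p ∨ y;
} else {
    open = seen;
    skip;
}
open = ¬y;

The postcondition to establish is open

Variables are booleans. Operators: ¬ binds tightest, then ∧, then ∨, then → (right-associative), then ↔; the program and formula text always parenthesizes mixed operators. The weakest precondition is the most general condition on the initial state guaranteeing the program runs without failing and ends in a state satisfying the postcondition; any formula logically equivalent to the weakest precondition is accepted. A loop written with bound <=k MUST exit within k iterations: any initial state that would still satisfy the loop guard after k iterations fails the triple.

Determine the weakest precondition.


Working backward. After the program, open must hold.
Before open := ¬y: ¬y
Then branch requires ¬(p ∨ y); else branch requires ¬y.
Before the if: ((¬seen) → (¬(p ∨ y))) ∧ (seen → (¬y))
Before seen := seen: ((¬seen) → (¬(p ∨ y))) ∧ (seen → (¬y))
Then branch requires ((seen ↔ (¬p)) → (((¬seen) → (¬y)) ∧ (seen → (¬y)))) ∧ ((¬(seen ↔ (¬p))) → (((¬seen) → (¬y)) ∧ (seen → (¬y)))); else branch requires ((¬open) → (((¬open) → (open ∧ (seen → (¬seen)))) ∧ (open → (seen → (¬seen))))) ∧ (open → (((¬seen) → (¬y)) ∧ (seen → (¬y)))).
Before the if: (open → (((seen ↔ (¬p)) → (((¬seen) → (¬y)) ∧ (seen → (¬y)))) ∧ ((¬(seen ↔ (¬p))) → (((¬seen) → (¬y)) ∧ (seen → (¬y)))))) ∧ ((¬open) → (((¬open) → (((¬open) → (open ∧ (seen → (¬seen)))) ∧ (open → (seen → (¬seen))))) ∧ (open → (((¬seen) → (¬y)) ∧ (seen → (¬y))))))
Answer: WP = (open → (((seen ↔ (¬p)) → (((¬seen) → (¬y)) ∧ (seen → (¬y)))) ∧ ((¬(seen ↔ (¬p))) → (((¬seen) → (¬y)) ∧ (seen → (¬y)))))) ∧ ((¬open) → (((¬open) → (((¬open) → (open ∧ (seen → (¬seen)))) ∧ (open → (seen → (¬seen))))) ∧ (open → (((¬seen) → (¬y)) ∧ (seen → (¬y))))))


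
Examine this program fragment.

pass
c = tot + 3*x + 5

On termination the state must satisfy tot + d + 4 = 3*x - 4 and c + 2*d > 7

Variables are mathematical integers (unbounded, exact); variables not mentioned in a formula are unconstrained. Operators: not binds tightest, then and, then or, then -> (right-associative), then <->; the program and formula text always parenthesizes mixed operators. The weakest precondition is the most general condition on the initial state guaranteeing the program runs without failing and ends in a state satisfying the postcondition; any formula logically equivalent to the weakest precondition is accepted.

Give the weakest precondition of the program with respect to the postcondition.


Working backward. After the program, the postcondition tot + d + 4 = 3*x - 4 and c + 2*d > 7 must hold; in canonical form it is d + tot = 3*x - 8 and c + 2*d > 7.
Before c := tot + 3*x + 5: d + tot = 3*x - 8 and 2*d + tot + 3*x > 2
Before skip: d + tot = 3*x - 8 and 2*d + tot + 3*x > 2
Answer: WP = d + tot = 3*x - 8 and 2*d + tot + 3*x > 2


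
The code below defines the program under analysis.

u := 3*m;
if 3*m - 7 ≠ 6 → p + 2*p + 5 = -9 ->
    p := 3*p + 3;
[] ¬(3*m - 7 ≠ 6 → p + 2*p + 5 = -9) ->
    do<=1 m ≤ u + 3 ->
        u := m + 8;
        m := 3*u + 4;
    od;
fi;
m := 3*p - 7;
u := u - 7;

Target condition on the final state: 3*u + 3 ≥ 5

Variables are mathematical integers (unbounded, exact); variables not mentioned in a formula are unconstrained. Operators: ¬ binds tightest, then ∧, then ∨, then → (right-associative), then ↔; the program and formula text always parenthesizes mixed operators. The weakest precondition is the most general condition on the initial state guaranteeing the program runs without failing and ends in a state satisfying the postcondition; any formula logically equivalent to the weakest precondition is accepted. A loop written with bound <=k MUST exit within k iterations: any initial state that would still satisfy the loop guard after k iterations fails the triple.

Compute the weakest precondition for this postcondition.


Working backward. After the program, the postcondition 3*u + 3 ≥ 5 must hold; in canonical form it is 3*u ≥ 2.
Before u := u - 7: 3*u ≥ 23
Before m := 3*p - 7: 3*u ≥ 23
Then branch requires 3*u ≥ 23; else branch requires (m ≤ u + 3 → ((¬(2*m ≤ -17)) ∧ 3*m ≥ -1)) ∧ ((¬(m ≤ u + 3)) → 3*u ≥ 23).
Before the if: ((3*m ≠ 13 → 3*p = -14) → 3*u ≥ 23) ∧ ((¬(3*m ≠ 13 → 3*p = -14)) → ((m ≤ u + 3 → ((¬(2*m ≤ -17)) ∧ 3*m ≥ -1)) ∧ ((¬(m ≤ u + 3)) → 3*u ≥ 23)))
Before u := 3*m: ((3*m ≠ 13 → 3*p = -14) → 9*m ≥ 23) ∧ ((¬(3*m ≠ 13 → 3*p = -14)) → ((2*m ≥ -3 → ((¬(2*m ≤ -17)) ∧ 3*m ≥ -1)) ∧ ((¬(2*m ≥ -3)) → 9*m ≥ 23)))
Answer: WP = ((3*m ≠ 13 → 3*p = -14) → 9*m ≥ 23) ∧ ((¬(3*m ≠ 13 → 3*p = -14)) → ((2*m ≥ -3 → ((¬(2*m ≤ -17)) ∧ 3*m ≥ -1)) ∧ ((¬(2*m ≥ -3)) → 9*m ≥ 23)))


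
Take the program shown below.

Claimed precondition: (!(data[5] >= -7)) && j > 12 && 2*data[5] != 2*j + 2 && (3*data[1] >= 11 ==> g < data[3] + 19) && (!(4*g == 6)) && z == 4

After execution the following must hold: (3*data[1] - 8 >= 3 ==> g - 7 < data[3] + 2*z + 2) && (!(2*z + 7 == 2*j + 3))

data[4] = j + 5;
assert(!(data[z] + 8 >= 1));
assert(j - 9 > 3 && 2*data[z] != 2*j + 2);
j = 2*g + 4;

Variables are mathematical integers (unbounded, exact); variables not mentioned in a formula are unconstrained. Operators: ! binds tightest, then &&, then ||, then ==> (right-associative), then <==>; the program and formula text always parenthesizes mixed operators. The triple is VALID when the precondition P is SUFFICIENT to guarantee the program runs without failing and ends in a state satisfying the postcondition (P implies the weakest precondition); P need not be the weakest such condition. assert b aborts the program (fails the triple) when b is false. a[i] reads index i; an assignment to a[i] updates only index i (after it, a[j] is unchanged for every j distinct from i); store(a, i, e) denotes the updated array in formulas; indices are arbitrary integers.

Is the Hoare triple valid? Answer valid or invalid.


Working backward. After the program, the postcondition (3*data[1] - 8 >= 3 ==> g - 7 < data[3] + 2*z + 2) && (!(2*z + 7 == 2*j + 3)) must hold; in canonical form it is (3*data[1] >= 11 ==> g < data[3] + 2*z + 9) && (!(2*z == 2*j - 4)).
Before j := 2*g + 4: (3*data[1] >= 11 ==> g < data[3] + 2*z + 9) && (!(2*z == 4*g + 4))
Before assert j - 9 > 3 && 2*data[z] != 2*j + 2: j > 12 && 2*data[z] != 2*j + 2 && (3*data[1] >= 11 ==> g < data[3] + 2*z + 9) && (!(2*z == 4*g + 4))
Before assert !(data[z] + 8 >= 1): (!(data[z] >= -7)) && j > 12 && 2*data[z] != 2*j + 2 && (3*data[1] >= 11 ==> g < data[3] + 2*z + 9) && (!(2*z == 4*g + 4))
Before data[4] := j + 5: (!(store(data, 4, j + 5)[z] >= -7)) && j > 12 && 2*store(data, 4, j + 5)[z] != 2*j + 2 && (3*data[1] >= 11 ==> g < data[3] + 2*z + 9) && (!(2*z == 4*g + 4))
The weakest precondition is (!(store(data, 4, j + 5)[z] >= -7)) && j > 12 && 2*store(data, 4, j + 5)[z] != 2*j + 2 && (3*data[1] >= 11 ==> g < data[3] + 2*z + 9) && (!(2*z == 4*g + 4)).
Check whether (!(data[5] >= -7)) && j > 12 && 2*data[5] != 2*j + 2 && (3*data[1] >= 11 ==> g < data[3] + 19) && (!(4*g == 6)) && z == 4 implies it.
Countermodel: at the initial state data = {[1] = 0, [3] = 0, [4] = 0, [5] = -8, elsewhere 0}, g = 0, j = 13, z = 4, the precondition holds but the weakest precondition fails.
Answer: invalid


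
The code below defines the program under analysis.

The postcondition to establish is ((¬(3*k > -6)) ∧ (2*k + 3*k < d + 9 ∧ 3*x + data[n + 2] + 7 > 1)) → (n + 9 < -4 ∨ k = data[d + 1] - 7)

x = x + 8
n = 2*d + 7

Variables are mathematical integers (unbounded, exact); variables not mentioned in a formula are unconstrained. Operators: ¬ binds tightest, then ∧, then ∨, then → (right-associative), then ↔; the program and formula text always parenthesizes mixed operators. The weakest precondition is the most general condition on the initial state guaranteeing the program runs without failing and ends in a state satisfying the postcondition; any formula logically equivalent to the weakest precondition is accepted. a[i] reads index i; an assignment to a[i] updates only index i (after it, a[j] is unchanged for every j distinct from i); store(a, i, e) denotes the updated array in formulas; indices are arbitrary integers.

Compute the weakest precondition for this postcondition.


Working backward. After the program, the postcondition ((¬(3*k > -6)) ∧ (2*k + 3*k < d + 9 ∧ 3*x + data[n + 2] + 7 > 1)) → (n + 9 < -4 ∨ k = data[d + 1] - 7) must hold; in canonical form it is ((¬(3*k > -6)) ∧ 5*k < d + 9 ∧ data[n + 2] + 3*x > -6) → (n < -13 ∨ k = data[d + 1] - 7).
Before n := 2*d + 7: ((¬(3*k > -6)) ∧ 5*k < d + 9 ∧ data[2*d + 9] + 3*x > -6) → (2*d < -20 ∨ k = data[d + 1] - 7)
Before x := x + 8: ((¬(3*k > -6)) ∧ 5*k < d + 9 ∧ data[2*d + 9] + 3*x > -30) → (2*d < -20 ∨ k = data[d + 1] - 7)
Answer: WP = ((¬(3*k > -6)) ∧ 5*k < d + 9 ∧ data[2*d + 9] + 3*x > -30) → (2*d < -20 ∨ k = data[d + 1] - 7)


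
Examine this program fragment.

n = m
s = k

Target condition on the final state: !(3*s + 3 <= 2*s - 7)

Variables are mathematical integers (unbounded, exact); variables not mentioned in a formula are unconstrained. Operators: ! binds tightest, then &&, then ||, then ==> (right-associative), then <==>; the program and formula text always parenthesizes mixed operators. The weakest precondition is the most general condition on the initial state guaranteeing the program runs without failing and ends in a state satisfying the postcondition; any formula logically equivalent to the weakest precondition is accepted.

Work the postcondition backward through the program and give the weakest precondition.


Working backward. After the program, the postcondition !(3*s + 3 <= 2*s - 7) must hold; in canonical form it is !(s <= -10).
Before s := k: !(k <= -10)
Before n := m: !(k <= -10)
Answer: WP = !(k <= -10)


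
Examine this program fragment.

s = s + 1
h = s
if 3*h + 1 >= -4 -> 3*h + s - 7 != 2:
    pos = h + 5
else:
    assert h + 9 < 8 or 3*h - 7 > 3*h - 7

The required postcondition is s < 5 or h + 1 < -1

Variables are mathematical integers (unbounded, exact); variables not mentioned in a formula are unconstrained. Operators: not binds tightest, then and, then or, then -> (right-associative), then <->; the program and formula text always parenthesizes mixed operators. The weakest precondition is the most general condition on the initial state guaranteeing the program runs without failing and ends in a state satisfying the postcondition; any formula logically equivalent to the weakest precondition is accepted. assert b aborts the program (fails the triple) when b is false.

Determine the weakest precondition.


Working backward. After the program, the postcondition s < 5 or h + 1 < -1 must hold; in canonical form it is s < 5 or h < -2.
Then branch requires s < 5 or h < -2; else branch requires h < -1 and (s < 5 or h < -2).
Before the if: ((3*h >= -5 -> 3*h + s != 9) -> (s < 5 or h < -2)) and ((not (3*h >= -5 -> 3*h + s != 9)) -> (h < -1 and (s < 5 or h < -2)))
Before h := s: ((3*s >= -5 -> 4*s != 9) -> (s < 5 or s < -2)) and ((not (3*s >= -5 -> 4*s != 9)) -> (s < -1 and (s < 5 or s < -2)))
Before s := s + 1: ((3*s >= -8 -> 4*s != 5) -> (s < 4 or s < -3)) and ((not (3*s >= -8 -> 4*s != 5)) -> (s < -2 and (s < 4 or s < -3)))
Answer: WP = ((3*s >= -8 -> 4*s != 5) -> (s < 4 or s < -3)) and ((not (3*s >= -8 -> 4*s != 5)) -> (s < -2 and (s < 4 or s < -3)))


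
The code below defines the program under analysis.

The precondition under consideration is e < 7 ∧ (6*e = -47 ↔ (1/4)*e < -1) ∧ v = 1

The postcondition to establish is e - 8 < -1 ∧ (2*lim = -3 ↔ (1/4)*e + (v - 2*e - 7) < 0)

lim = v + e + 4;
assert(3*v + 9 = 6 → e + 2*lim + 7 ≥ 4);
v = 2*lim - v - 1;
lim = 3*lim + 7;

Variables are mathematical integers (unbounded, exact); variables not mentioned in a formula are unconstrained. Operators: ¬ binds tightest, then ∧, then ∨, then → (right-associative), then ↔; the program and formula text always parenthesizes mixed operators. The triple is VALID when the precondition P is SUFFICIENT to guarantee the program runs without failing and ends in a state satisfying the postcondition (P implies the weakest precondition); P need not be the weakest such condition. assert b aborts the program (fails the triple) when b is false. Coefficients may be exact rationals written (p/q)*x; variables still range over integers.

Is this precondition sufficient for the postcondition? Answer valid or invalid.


Working backward. After the program, the postcondition e - 8 < -1 ∧ (2*lim = -3 ↔ (1/4)*e + (v - 2*e - 7) < 0) must hold; in canonical form it is e < 7 ∧ (2*lim = -3 ↔ v < (7/4)*e + 7).
Before lim := 3*lim + 7: e < 7 ∧ (6*lim = -17 ↔ v < (7/4)*e + 7)
Before v := 2*lim - v - 1: e < 7 ∧ (6*lim = -17 ↔ 2*lim < (7/4)*e + v + 8)
Before assert 3*v + 9 = 6 → e + 2*lim + 7 ≥ 4: (3*v = -3 → e + 2*lim ≥ -3) ∧ e < 7 ∧ (6*lim = -17 ↔ 2*lim < (7/4)*e + v + 8)
Before lim := v + e + 4: (3*v = -3 → 3*e + 2*v ≥ -11) ∧ e < 7 ∧ (6*e + 6*v = -41 ↔ (1/4)*e + v < 0)
The weakest precondition is (3*v = -3 → 3*e + 2*v ≥ -11) ∧ e < 7 ∧ (6*e + 6*v = -41 ↔ (1/4)*e + v < 0).
Check whether e < 7 ∧ (6*e = -47 ↔ (1/4)*e < -1) ∧ v = 1 implies it.
Every state satisfying the precondition satisfies the weakest precondition: the implication holds.
Answer: valid


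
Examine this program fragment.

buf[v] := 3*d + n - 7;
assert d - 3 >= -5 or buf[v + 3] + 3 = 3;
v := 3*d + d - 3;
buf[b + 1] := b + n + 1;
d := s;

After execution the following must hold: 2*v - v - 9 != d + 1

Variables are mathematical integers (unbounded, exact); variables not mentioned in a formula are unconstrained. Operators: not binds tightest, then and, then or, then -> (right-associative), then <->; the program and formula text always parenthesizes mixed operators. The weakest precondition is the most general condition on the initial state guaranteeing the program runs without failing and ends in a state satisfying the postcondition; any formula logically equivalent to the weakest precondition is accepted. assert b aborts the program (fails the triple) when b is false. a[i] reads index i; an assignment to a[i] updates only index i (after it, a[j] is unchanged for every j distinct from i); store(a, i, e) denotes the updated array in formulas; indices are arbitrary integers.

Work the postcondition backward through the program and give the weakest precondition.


Working backward. After the program, the postcondition 2*v - v - 9 != d + 1 must hold; in canonical form it is v != d + 10.
Before d := s: v != s + 10
Before buf[b + 1] := b + n + 1: v != s + 10
Before v := 3*d + d - 3: 4*d != s + 13
Before assert d - 3 >= -5 or buf[v + 3] + 3 = 3: (d >= -2 or buf[v + 3] = 0) and 4*d != s + 13
Before buf[v] := 3*d + n - 7: (d >= -2 or store(buf, v, 3*d + n - 7)[v + 3] = 0) and 4*d != s + 13
Answer: WP = (d >= -2 or store(buf, v, 3*d + n - 7)[v + 3] = 0) and 4*d != s + 13


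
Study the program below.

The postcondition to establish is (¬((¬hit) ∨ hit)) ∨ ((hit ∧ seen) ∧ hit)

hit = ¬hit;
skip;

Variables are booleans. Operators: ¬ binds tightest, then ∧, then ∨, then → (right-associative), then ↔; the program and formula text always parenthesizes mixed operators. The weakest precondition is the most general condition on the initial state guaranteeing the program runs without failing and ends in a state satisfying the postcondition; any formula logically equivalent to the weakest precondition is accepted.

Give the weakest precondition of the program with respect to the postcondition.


Working backward. After the program, the postcondition (¬((¬hit) ∨ hit)) ∨ ((hit ∧ seen) ∧ hit) must hold; in canonical form it is hit ∧ seen.
Before skip: hit ∧ seen
Before hit := ¬hit: (¬hit) ∧ seen
Answer: WP = (¬hit) ∧ seen


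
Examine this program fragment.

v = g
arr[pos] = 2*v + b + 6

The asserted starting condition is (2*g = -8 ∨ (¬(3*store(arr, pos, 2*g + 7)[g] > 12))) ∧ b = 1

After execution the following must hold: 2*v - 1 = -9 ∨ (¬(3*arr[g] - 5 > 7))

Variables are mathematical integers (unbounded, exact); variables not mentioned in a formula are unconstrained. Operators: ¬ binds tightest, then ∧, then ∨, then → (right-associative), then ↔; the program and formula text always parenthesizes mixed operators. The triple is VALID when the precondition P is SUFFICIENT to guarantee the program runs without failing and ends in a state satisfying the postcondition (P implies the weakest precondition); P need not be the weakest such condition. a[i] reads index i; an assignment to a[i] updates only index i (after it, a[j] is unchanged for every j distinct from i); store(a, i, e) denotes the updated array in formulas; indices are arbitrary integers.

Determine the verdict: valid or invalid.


Working backward. After the program, the postcondition 2*v - 1 = -9 ∨ (¬(3*arr[g] - 5 > 7)) must hold; in canonical form it is 2*v = -8 ∨ (¬(3*arr[g] > 12)).
Before arr[pos] := 2*v + b + 6: 2*v = -8 ∨ (¬(3*store(arr, pos, b + 2*v + 6)[g] > 12))
Before v := g: 2*g = -8 ∨ (¬(3*store(arr, pos, b + 2*g + 6)[g] > 12))
The weakest precondition is 2*g = -8 ∨ (¬(3*store(arr, pos, b + 2*g + 6)[g] > 12)).
Check whether (2*g = -8 ∨ (¬(3*store(arr, pos, 2*g + 7)[g] > 12))) ∧ b = 1 implies it.
Every state satisfying the precondition satisfies the weakest precondition: the implication holds.
Answer: valid


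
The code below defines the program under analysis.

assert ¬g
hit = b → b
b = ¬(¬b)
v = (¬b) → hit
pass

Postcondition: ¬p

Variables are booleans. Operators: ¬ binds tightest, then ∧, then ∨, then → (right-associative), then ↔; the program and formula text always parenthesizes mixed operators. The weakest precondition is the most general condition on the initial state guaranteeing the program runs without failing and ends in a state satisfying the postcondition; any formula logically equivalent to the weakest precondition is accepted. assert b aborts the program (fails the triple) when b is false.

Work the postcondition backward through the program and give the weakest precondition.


Working backward. After the program, ¬p must hold.
Before skip: ¬p
Before v := (¬b) → hit: ¬p
Before b := ¬(¬b): ¬p
Before hit := b → b: ¬p
Before assert ¬g: (¬g) ∧ (¬p)
Answer: WP = (¬g) ∧ (¬p)


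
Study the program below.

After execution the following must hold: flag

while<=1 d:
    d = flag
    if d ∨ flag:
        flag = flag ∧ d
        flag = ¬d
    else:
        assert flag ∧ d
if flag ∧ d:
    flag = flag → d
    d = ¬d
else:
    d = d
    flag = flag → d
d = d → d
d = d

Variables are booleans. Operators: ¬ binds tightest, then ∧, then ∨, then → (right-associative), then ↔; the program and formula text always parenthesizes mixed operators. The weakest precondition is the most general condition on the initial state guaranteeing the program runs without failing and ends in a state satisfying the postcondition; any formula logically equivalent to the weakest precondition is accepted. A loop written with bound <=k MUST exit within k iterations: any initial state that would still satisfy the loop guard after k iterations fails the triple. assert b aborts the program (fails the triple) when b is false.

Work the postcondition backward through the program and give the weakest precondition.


Working backward. After the program, flag must hold.
Before d := d: flag
Before d := d → d: flag
Then branch requires flag → d; else branch requires flag → d.
Before the if: ((flag ∧ d) → (flag → d)) ∧ ((¬(flag ∧ d)) → (flag → d))
Before the loop (bound <=1), unroll the exhaustion recursion (WP_0 = exit-now case; WP_j = one more guarded iteration, up to j = 1):
  WP_0: (¬d) ∧ ((flag ∧ d) → (flag → d)) ∧ ((¬(flag ∧ d)) → (flag → d))
  WP_1: (d → ((flag → ((¬flag) ∧ ((¬flag) → flag))) ∧ flag)) ∧ ((¬d) → (((flag ∧ d) → (flag → d)) ∧ ((¬(flag ∧ d)) → (flag → d))))
So before the loop: (d → ((flag → ((¬flag) ∧ ((¬flag) → flag))) ∧ flag)) ∧ ((¬d) → (((flag ∧ d) → (flag → d)) ∧ ((¬(flag ∧ d)) → (flag → d))))
Answer: WP = (d → ((flag → ((¬flag) ∧ ((¬flag) → flag))) ∧ flag)) ∧ ((¬d) → (((flag ∧ d) → (flag → d)) ∧ ((¬(flag ∧ d)) → (flag → d))))


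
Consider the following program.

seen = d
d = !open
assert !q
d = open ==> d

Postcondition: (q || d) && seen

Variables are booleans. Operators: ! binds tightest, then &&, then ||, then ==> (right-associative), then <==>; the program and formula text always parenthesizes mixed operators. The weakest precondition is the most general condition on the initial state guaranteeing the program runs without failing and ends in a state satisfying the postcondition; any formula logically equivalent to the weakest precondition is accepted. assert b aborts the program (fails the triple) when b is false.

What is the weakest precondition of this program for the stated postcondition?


Working backward. After the program, (q || d) && seen must hold.
Before d := open ==> d: (q || (open ==> d)) && seen
Before assert !q: (!q) && (q || (open ==> d)) && seen
Before d := !open: (!q) && (q || (open ==> (!open))) && seen
Before seen := d: (!q) && (q || (open ==> (!open))) && d
Answer: WP = (!q) && (q || (open ==> (!open))) && d


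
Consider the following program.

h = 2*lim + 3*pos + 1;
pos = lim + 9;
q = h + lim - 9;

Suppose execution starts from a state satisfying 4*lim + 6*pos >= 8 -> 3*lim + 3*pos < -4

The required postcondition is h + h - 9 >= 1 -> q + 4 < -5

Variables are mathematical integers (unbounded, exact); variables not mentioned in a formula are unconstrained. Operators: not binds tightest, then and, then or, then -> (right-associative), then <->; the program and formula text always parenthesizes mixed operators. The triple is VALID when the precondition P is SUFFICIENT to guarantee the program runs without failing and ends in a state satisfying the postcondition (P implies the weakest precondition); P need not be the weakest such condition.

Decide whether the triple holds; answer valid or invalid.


Working backward. After the program, the postcondition h + h - 9 >= 1 -> q + 4 < -5 must hold; in canonical form it is 2*h >= 10 -> q < -9.
Before q := h + lim - 9: 2*h >= 10 -> h + lim < 0
Before pos := lim + 9: 2*h >= 10 -> h + lim < 0
Before h := 2*lim + 3*pos + 1: 4*lim + 6*pos >= 8 -> 3*lim + 3*pos < -1
The weakest precondition is 4*lim + 6*pos >= 8 -> 3*lim + 3*pos < -1.
Check whether 4*lim + 6*pos >= 8 -> 3*lim + 3*pos < -4 implies it.
Every state satisfying the precondition satisfies the weakest precondition: the implication holds.
Answer: valid


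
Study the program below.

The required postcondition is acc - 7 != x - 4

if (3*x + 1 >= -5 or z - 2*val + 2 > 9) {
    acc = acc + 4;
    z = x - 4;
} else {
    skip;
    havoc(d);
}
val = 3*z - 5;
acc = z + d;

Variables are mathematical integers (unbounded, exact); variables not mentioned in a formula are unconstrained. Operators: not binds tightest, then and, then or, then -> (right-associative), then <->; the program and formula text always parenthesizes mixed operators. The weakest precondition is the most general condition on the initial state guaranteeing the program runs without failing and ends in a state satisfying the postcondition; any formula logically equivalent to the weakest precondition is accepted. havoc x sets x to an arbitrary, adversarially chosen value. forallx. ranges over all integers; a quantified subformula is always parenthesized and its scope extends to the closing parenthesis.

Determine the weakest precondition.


Working backward. After the program, the postcondition acc - 7 != x - 4 must hold; in canonical form it is acc != x + 3.
Before acc := z + d: d + z != x + 3
Before val := 3*z - 5: d + z != x + 3
Then branch requires d != 7; else branch requires forall d_1. d_1 + z != x + 3.
Before the if: ((3*x >= -6 or z > 2*val + 7) -> d != 7) and ((not (3*x >= -6 or z > 2*val + 7)) -> (forall d_1. d_1 + z != x + 3))
Answer: WP = ((3*x >= -6 or z > 2*val + 7) -> d != 7) and ((not (3*x >= -6 or z > 2*val + 7)) -> (forall d_1. d_1 + z != x + 3))


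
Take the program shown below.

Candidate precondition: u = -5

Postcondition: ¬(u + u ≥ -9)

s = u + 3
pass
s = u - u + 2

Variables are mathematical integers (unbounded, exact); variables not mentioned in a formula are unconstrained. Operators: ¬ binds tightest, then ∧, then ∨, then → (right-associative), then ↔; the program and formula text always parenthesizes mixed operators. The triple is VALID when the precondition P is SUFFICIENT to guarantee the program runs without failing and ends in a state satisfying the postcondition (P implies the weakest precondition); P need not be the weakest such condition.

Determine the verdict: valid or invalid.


Working backward. After the program, the postcondition ¬(u + u ≥ -9) must hold; in canonical form it is ¬(2*u ≥ -9).
Before s := u - u + 2: ¬(2*u ≥ -9)
Before skip: ¬(2*u ≥ -9)
Before s := u + 3: ¬(2*u ≥ -9)
The weakest precondition is ¬(2*u ≥ -9).
Check whether u = -5 implies it.
Every state satisfying the precondition satisfies the weakest precondition: the implication holds.
Answer: valid


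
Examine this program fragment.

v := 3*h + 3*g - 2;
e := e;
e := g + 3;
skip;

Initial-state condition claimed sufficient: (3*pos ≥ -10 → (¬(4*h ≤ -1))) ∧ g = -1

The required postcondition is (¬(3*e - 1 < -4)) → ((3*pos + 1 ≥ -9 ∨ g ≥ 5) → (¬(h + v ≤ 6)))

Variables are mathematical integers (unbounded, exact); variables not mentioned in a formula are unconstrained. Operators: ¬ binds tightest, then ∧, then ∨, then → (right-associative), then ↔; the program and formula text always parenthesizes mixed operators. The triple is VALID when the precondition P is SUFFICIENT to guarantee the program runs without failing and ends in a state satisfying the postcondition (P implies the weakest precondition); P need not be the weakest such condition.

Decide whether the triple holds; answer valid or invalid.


Working backward. After the program, the postcondition (¬(3*e - 1 < -4)) → ((3*pos + 1 ≥ -9 ∨ g ≥ 5) → (¬(h + v ≤ 6))) must hold; in canonical form it is (¬(3*e < -3)) → ((3*pos ≥ -10 ∨ g ≥ 5) → (¬(h + v ≤ 6))).
Before skip: (¬(3*e < -3)) → ((3*pos ≥ -10 ∨ g ≥ 5) → (¬(h + v ≤ 6)))
Before e := g + 3: (¬(3*g < -12)) → ((3*pos ≥ -10 ∨ g ≥ 5) → (¬(h + v ≤ 6)))
Before e := e: (¬(3*g < -12)) → ((3*pos ≥ -10 ∨ g ≥ 5) → (¬(h + v ≤ 6)))
Before v := 3*h + 3*g - 2: (¬(3*g < -12)) → ((3*pos ≥ -10 ∨ g ≥ 5) → (¬(3*g + 4*h ≤ 8)))
The weakest precondition is (¬(3*g < -12)) → ((3*pos ≥ -10 ∨ g ≥ 5) → (¬(3*g + 4*h ≤ 8))).
Check whether (3*pos ≥ -10 → (¬(4*h ≤ -1))) ∧ g = -1 implies it.
Countermodel: at the initial state g = -1, h = 0, pos = -3, the precondition holds but the weakest precondition fails.
Answer: invalid


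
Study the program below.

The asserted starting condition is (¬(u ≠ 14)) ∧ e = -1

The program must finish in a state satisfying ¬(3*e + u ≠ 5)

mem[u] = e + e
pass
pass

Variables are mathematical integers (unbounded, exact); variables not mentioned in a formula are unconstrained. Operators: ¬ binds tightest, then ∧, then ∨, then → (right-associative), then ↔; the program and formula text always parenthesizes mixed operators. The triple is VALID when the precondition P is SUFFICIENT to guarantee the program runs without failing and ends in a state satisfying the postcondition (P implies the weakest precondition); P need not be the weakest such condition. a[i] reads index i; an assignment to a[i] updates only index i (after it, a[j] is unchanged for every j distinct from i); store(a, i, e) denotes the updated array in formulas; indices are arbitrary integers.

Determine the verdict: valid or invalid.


Working backward. After the program, ¬(3*e + u ≠ 5) must hold.
Before skip: ¬(3*e + u ≠ 5)
Before skip: ¬(3*e + u ≠ 5)
Before mem[u] := e + e: ¬(3*e + u ≠ 5)
The weakest precondition is ¬(3*e + u ≠ 5).
Check whether (¬(u ≠ 14)) ∧ e = -1 implies it.
Countermodel: at the initial state e = -1, u = 14, the precondition holds but the weakest precondition fails.
Answer: invalid


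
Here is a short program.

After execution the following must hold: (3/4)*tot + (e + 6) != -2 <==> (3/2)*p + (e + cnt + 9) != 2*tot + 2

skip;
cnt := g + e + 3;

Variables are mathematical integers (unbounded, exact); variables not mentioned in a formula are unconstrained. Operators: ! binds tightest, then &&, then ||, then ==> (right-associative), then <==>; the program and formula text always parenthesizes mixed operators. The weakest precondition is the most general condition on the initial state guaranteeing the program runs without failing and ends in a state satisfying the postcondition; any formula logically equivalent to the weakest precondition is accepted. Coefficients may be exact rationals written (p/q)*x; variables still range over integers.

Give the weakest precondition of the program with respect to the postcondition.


Working backward. After the program, the postcondition (3/4)*tot + (e + 6) != -2 <==> (3/2)*p + (e + cnt + 9) != 2*tot + 2 must hold; in canonical form it is e + (3/4)*tot != -8 <==> cnt + e + (3/2)*p != 2*tot - 7.
Before cnt := g + e + 3: e + (3/4)*tot != -8 <==> 2*e + g + (3/2)*p != 2*tot - 10
Before skip: e + (3/4)*tot != -8 <==> 2*e + g + (3/2)*p != 2*tot - 10
Answer: WP = e + (3/4)*tot != -8 <==> 2*e + g + (3/2)*p != 2*tot - 10


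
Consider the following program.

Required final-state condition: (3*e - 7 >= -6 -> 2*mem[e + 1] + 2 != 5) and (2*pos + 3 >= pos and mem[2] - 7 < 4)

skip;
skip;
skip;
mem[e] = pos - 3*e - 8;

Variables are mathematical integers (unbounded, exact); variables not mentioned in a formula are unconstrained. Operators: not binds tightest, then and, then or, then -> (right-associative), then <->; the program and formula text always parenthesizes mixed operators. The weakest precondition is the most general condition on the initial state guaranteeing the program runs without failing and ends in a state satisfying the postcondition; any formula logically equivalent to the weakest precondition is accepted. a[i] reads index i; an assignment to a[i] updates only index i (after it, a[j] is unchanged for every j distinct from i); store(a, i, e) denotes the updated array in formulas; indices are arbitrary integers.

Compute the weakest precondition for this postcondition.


Working backward. After the program, the postcondition (3*e - 7 >= -6 -> 2*mem[e + 1] + 2 != 5) and (2*pos + 3 >= pos and mem[2] - 7 < 4) must hold; in canonical form it is (3*e >= 1 -> 2*mem[e + 1] != 3) and pos >= -3 and mem[2] < 11.
Before mem[e] := pos - 3*e - 8: (3*e >= 1 -> 2*store(mem, e, -3*e + pos - 8)[e + 1] != 3) and pos >= -3 and store(mem, e, -3*e + pos - 8)[2] < 11
Before skip: (3*e >= 1 -> 2*store(mem, e, -3*e + pos - 8)[e + 1] != 3) and pos >= -3 and store(mem, e, -3*e + pos - 8)[2] < 11
Before skip: (3*e >= 1 -> 2*store(mem, e, -3*e + pos - 8)[e + 1] != 3) and pos >= -3 and store(mem, e, -3*e + pos - 8)[2] < 11
Before skip: (3*e >= 1 -> 2*store(mem, e, -3*e + pos - 8)[e + 1] != 3) and pos >= -3 and store(mem, e, -3*e + pos - 8)[2] < 11
Answer: WP = (3*e >= 1 -> 2*store(mem, e, -3*e + pos - 8)[e + 1] != 3) and pos >= -3 and store(mem, e, -3*e + pos - 8)[2] < 11


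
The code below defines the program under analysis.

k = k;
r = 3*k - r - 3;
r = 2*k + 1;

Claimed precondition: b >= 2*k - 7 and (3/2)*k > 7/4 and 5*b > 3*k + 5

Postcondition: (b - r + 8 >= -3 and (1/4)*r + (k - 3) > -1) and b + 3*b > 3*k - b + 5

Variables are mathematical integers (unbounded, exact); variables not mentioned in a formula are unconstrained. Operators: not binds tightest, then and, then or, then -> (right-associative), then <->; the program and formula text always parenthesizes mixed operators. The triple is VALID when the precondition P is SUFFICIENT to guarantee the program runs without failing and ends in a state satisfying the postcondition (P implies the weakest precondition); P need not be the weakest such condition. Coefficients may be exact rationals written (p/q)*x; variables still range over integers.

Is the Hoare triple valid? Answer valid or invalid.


Working backward. After the program, the postcondition (b - r + 8 >= -3 and (1/4)*r + (k - 3) > -1) and b + 3*b > 3*k - b + 5 must hold; in canonical form it is b >= r - 11 and k + (1/4)*r > 2 and 5*b > 3*k + 5.
Before r := 2*k + 1: b >= 2*k - 10 and (3/2)*k > 7/4 and 5*b > 3*k + 5
Before r := 3*k - r - 3: b >= 2*k - 10 and (3/2)*k > 7/4 and 5*b > 3*k + 5
Before k := k: b >= 2*k - 10 and (3/2)*k > 7/4 and 5*b > 3*k + 5
The weakest precondition is b >= 2*k - 10 and (3/2)*k > 7/4 and 5*b > 3*k + 5.
Check whether b >= 2*k - 7 and (3/2)*k > 7/4 and 5*b > 3*k + 5 implies it.
Every state satisfying the precondition satisfies the weakest precondition: the implication holds.
Answer: valid


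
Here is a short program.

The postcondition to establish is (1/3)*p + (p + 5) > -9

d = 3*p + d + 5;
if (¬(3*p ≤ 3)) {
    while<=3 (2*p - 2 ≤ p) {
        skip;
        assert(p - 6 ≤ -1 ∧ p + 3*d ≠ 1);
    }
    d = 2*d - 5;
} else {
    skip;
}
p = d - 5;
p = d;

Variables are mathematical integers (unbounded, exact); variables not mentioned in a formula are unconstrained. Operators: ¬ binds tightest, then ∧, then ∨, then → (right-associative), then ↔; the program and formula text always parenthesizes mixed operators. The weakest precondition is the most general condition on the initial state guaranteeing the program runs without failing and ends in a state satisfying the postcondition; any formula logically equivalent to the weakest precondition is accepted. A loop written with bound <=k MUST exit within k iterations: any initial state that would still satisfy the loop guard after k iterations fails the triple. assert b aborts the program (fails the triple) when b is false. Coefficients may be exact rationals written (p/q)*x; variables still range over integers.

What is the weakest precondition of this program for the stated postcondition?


Working backward. After the program, the postcondition (1/3)*p + (p + 5) > -9 must hold; in canonical form it is (4/3)*p > -14.
Before p := d: (4/3)*d > -14
Before p := d - 5: (4/3)*d > -14
Then branch requires (p ≤ 2 → (p ≤ 5 ∧ 3*d + p ≠ 1 ∧ (p ≤ 2 → (p ≤ 5 ∧ 3*d + p ≠ 1 ∧ (p ≤ 2 → (p ≤ 5 ∧ 3*d + p ≠ 1 ∧ (¬(p ≤ 2)) ∧ (8/3)*d > -22/3)) ∧ ((¬(p ≤ 2)) → (8/3)*d > -22/3))) ∧ ((¬(p ≤ 2)) → (8/3)*d > -22/3))) ∧ ((¬(p ≤ 2)) → (8/3)*d > -22/3); else branch requires (4/3)*d > -14.
Before the if: ((¬(3*p ≤ 3)) → ((p ≤ 2 → (p ≤ 5 ∧ 3*d + p ≠ 1 ∧ (p ≤ 2 → (p ≤ 5 ∧ 3*d + p ≠ 1 ∧ (p ≤ 2 → (p ≤ 5 ∧ 3*d + p ≠ 1 ∧ (¬(p ≤ 2)) ∧ (8/3)*d > -22/3)) ∧ ((¬(p ≤ 2)) → (8/3)*d > -22/3))) ∧ ((¬(p ≤ 2)) → (8/3)*d > -22/3))) ∧ ((¬(p ≤ 2)) → (8/3)*d > -22/3))) ∧ (3*p ≤ 3 → (4/3)*d > -14)
Before d := 3*p + d + 5: ((¬(3*p ≤ 3)) → ((p ≤ 2 → (p ≤ 5 ∧ 3*d + 10*p ≠ -14 ∧ (p ≤ 2 → (p ≤ 5 ∧ 3*d + 10*p ≠ -14 ∧ (p ≤ 2 → (p ≤ 5 ∧ 3*d + 10*p ≠ -14 ∧ (¬(p ≤ 2)) ∧ (8/3)*d + 8*p > -62/3)) ∧ ((¬(p ≤ 2)) → (8/3)*d + 8*p > -62/3))) ∧ ((¬(p ≤ 2)) → (8/3)*d + 8*p > -62/3))) ∧ ((¬(p ≤ 2)) → (8/3)*d + 8*p > -62/3))) ∧ (3*p ≤ 3 → (4/3)*d + 4*p > -62/3)
Answer: WP = ((¬(3*p ≤ 3)) → ((p ≤ 2 → (p ≤ 5 ∧ 3*d + 10*p ≠ -14 ∧ (p ≤ 2 → (p ≤ 5 ∧ 3*d + 10*p ≠ -14 ∧ (p ≤ 2 → (p ≤ 5 ∧ 3*d + 10*p ≠ -14 ∧ (¬(p ≤ 2)) ∧ (8/3)*d + 8*p > -62/3)) ∧ ((¬(p ≤ 2)) → (8/3)*d + 8*p > -62/3))) ∧ ((¬(p ≤ 2)) → (8/3)*d + 8*p > -62/3))) ∧ ((¬(p ≤ 2)) → (8/3)*d + 8*p > -62/3))) ∧ (3*p ≤ 3 → (4/3)*d + 4*p > -62/3)


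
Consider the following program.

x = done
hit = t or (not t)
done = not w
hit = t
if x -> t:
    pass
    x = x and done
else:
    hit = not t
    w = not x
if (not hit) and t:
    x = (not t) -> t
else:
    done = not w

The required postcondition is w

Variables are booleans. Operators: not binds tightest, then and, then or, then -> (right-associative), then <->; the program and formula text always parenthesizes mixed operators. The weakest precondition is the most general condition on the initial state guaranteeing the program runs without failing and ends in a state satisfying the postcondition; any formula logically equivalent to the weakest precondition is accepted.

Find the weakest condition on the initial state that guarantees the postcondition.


Working backward. After the program, w must hold.
Then branch requires w; else branch requires w.
Before the if: (((not hit) and t) -> w) and ((not ((not hit) and t)) -> w)
Then branch requires (((not hit) and t) -> w) and ((not ((not hit) and t)) -> w); else branch requires (t -> (not x)) and ((not t) -> (not x)).
Before the if: ((x -> t) -> ((((not hit) and t) -> w) and ((not ((not hit) and t)) -> w))) and ((not (x -> t)) -> ((t -> (not x)) and ((not t) -> (not x))))
Before hit := t: ((x -> t) -> w) and ((not (x -> t)) -> ((t -> (not x)) and ((not t) -> (not x))))
Before done := not w: ((x -> t) -> w) and ((not (x -> t)) -> ((t -> (not x)) and ((not t) -> (not x))))
Before hit := t or (not t): ((x -> t) -> w) and ((not (x -> t)) -> ((t -> (not x)) and ((not t) -> (not x))))
Before x := done: ((done -> t) -> w) and ((not (done -> t)) -> ((t -> (not done)) and ((not t) -> (not done))))
Answer: WP = ((done -> t) -> w) and ((not (done -> t)) -> ((t -> (not done)) and ((not t) -> (not done))))


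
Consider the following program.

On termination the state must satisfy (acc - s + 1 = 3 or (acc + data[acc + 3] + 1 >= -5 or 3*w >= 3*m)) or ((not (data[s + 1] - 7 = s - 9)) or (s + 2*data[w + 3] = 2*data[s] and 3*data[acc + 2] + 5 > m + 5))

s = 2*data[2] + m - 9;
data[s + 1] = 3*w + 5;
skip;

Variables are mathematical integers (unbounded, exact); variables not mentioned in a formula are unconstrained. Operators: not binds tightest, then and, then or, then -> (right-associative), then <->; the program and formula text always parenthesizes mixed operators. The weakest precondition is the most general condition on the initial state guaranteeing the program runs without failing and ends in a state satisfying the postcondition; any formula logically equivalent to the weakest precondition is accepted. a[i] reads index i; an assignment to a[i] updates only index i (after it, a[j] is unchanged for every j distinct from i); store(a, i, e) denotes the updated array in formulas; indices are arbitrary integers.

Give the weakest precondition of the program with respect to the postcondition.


Working backward. After the program, the postcondition (acc - s + 1 = 3 or (acc + data[acc + 3] + 1 >= -5 or 3*w >= 3*m)) or ((not (data[s + 1] - 7 = s - 9)) or (s + 2*data[w + 3] = 2*data[s] and 3*data[acc + 2] + 5 > m + 5)) must hold; in canonical form it is acc = s + 2 or data[acc + 3] + acc >= -6 or 3*w >= 3*m or (not (data[s + 1] = s - 2)) or (2*data[w + 3] + s = 2*data[s] and 3*data[acc + 2] > m).
Before skip: acc = s + 2 or data[acc + 3] + acc >= -6 or 3*w >= 3*m or (not (data[s + 1] = s - 2)) or (2*data[w + 3] + s = 2*data[s] and 3*data[acc + 2] > m)
Before data[s + 1] := 3*w + 5: acc = s + 2 or store(data, s + 1, 3*w + 5)[acc + 3] + acc >= -6 or 3*w >= 3*m or (not (store(data, s + 1, 3*w + 5)[s + 1] = s - 2)) or (2*store(data, s + 1, 3*w + 5)[w + 3] + s = 2*store(data, s + 1, 3*w + 5)[s] and 3*store(data, s + 1, 3*w + 5)[acc + 2] > m)
Before s := 2*data[2] + m - 9: acc = 2*data[2] + m - 7 or store(data, 2*data[2] + m - 8, 3*w + 5)[acc + 3] + acc >= -6 or 3*w >= 3*m or (not (store(data, 2*data[2] + m - 8, 3*w + 5)[2*data[2] + m - 8] = 2*data[2] + m - 11)) or (2*data[2] + 2*store(data, 2*data[2] + m - 8, 3*w + 5)[w + 3] + m = 2*store(data, 2*data[2] + m - 8, 3*w + 5)[2*data[2] + m - 9] + 9 and 3*store(data, 2*data[2] + m - 8, 3*w + 5)[acc + 2] > m)
Answer: WP = acc = 2*data[2] + m - 7 or store(data, 2*data[2] + m - 8, 3*w + 5)[acc + 3] + acc >= -6 or 3*w >= 3*m or (not (store(data, 2*data[2] + m - 8, 3*w + 5)[2*data[2] + m - 8] = 2*data[2] + m - 11)) or (2*data[2] + 2*store(data, 2*data[2] + m - 8, 3*w + 5)[w + 3] + m = 2*store(data, 2*data[2] + m - 8, 3*w + 5)[2*data[2] + m - 9] + 9 and 3*store(data, 2*data[2] + m - 8, 3*w + 5)[acc + 2] > m)
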